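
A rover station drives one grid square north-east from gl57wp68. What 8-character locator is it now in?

Longitude extended square 6; +1 → 7.
Latitude extended square 8; +1 → 9.

GL57wp79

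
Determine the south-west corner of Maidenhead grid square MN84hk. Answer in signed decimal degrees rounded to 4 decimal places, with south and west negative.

Field M=12, N=13: +12·20° lon, +13·10° lat → SW at lon 60°, lat 40°.
Square 8, 4: +8·2° lon, +4·1° lat → SW at lon 76°, lat 44°.
Subsquare h=7, k=10: +7·0.0833333° lon, +10·0.0416667° lat → SW at lon 76.5833°, lat 44.4167°.
latitude 44.4167, longitude 76.5833.

44.4167, 76.5833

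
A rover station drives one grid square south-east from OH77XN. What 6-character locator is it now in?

OH87am

Longitude subsquare x = 23; +1 → 24, wraps to 0 = a, carry into square.
Longitude square 7; +1 → 8.
Latitude subsquare n = 13; −1 → 12 = m.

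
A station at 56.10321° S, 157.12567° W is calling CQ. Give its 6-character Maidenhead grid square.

BD13kv

Shift to the Maidenhead origin (180°W, 90°S): lon 22.8743, lat 33.8968.
Field: lon ⌊22.8743/20⌋ = 1 → B; lat ⌊33.8968/10⌋ = 3 → D.
Square: lon ⌊2.8743/2⌋ = 1; lat ⌊3.8968/1⌋ = 3.
Subsquare: lon ⌊0.8743/0.0833333⌋ = 10 → k; lat ⌊0.8968/0.0416667⌋ = 21 → v.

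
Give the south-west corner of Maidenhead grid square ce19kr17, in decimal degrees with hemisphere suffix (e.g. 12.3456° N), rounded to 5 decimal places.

40.26250° S, 137.15833° W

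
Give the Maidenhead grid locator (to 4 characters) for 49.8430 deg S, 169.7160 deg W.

AE50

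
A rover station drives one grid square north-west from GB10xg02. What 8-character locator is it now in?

GB10wg93

Longitude extended square 0; −1 → -1, wraps to 9, carry into subsquare.
Longitude subsquare x = 23; −1 → 22 = w.
Latitude extended square 2; +1 → 3.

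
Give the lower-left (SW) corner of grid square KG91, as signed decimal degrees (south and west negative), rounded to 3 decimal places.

Field K=10, G=6: +10·20° lon, +6·10° lat → SW at lon 20°, lat -30°.
Square 9, 1: +9·2° lon, +1·1° lat → SW at lon 38°, lat -29°.
latitude -29.000, longitude 38.000.

-29.000, 38.000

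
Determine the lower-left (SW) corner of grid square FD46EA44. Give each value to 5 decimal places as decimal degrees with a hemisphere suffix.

Field F=5, D=3: +5·20° lon, +3·10° lat → SW at lon -80°, lat -60°.
Square 4, 6: +4·2° lon, +6·1° lat → SW at lon -72°, lat -54°.
Subsquare e=4, a=0: +4·0.0833333° lon, +0·0.0416667° lat → SW at lon -71.6667°, lat -54°.
Extended square 4, 4: +4·0.00833333° lon, +4·0.00416667° lat → SW at lon -71.6333°, lat -53.9833°.
latitude 53.98333° S, longitude 71.63333° W.

53.98333° S, 71.63333° W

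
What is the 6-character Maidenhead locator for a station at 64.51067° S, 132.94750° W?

CC35ml

Add 180° to longitude and 90° to latitude: 47.0525, 25.4893.
Field: lon ⌊47.0525/20⌋ = 2 → C; lat ⌊25.4893/10⌋ = 2 → C.
Square: lon ⌊7.0525/2⌋ = 3; lat ⌊5.4893/1⌋ = 5.
Subsquare: lon ⌊1.0525/0.0833333⌋ = 12 → m; lat ⌊0.4893/0.0416667⌋ = 11 → l.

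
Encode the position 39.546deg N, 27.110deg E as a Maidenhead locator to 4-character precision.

Offset from 180°W / 90°S: lon 207.11°, lat 129.55°.
Field: 207.11/20 → 10 → K, 129.55/10 → 12 → M; chars KM.
Square: 7.11/2 → 3, 9.55/1 → 9; chars 39.

KM39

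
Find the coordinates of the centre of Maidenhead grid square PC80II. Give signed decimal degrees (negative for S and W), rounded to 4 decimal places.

Field P=15, C=2: +15·20° lon, +2·10° lat → SW at lon 120°, lat -70°.
Square 8, 0: +8·2° lon, +0·1° lat → SW at lon 136°, lat -70°.
Subsquare i=8, i=8: +8·0.0833333° lon, +8·0.0416667° lat → SW at lon 136.667°, lat -69.6667°.
Cell spans 0.0833333° lon × 0.0416667° lat. Centre is SW corner plus half of each.
latitude -69.6458, longitude 136.7083.

-69.6458, 136.7083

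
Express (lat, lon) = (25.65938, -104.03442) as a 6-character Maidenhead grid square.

Offset from 180°W / 90°S: lon 75.9656°, lat 115.6594°.
Field: lon ⌊75.9656/20⌋ = 3 → D; lat ⌊115.6594/10⌋ = 11 → L.
Square: lon ⌊15.9656/2⌋ = 7; lat ⌊5.6594/1⌋ = 5.
Subsquare: lon ⌊1.9656/0.0833333⌋ = 23 → x; lat ⌊0.6594/0.0416667⌋ = 15 → p.

DL75xp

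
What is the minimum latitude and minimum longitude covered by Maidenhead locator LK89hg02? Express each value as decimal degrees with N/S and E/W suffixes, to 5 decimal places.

19.25833° N, 56.58333° E

Field L=11, K=10: +11·20° lon, +10·10° lat → SW at lon 40°, lat 10°.
Square 8, 9: +8·2° lon, +9·1° lat → SW at lon 56°, lat 19°.
Subsquare h=7, g=6: +7·0.0833333° lon, +6·0.0416667° lat → SW at lon 56.5833°, lat 19.25°.
Extended square 0, 2: +0·0.00833333° lon, +2·0.00416667° lat → SW at lon 56.5833°, lat 19.2583°.
latitude 19.25833° N, longitude 56.58333° E.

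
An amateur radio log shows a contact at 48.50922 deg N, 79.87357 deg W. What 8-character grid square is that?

Offset from 180°W / 90°S: lon 100.12643°, lat 138.50922°.
Field: 100.12643/20 → 5 → F, 138.50922/10 → 13 → N; chars FN.
Square: 0.12643/2 → 0, 8.50922/1 → 8; chars 08.
Subsquare: 0.12643/0.0833333 → 1 → b, 0.50922/0.0416667 → 12 → m; chars bm.
Extended square: 0.04310/0.00833333 → 5, 0.00922/0.00416667 → 2; chars 52.

FN08bm52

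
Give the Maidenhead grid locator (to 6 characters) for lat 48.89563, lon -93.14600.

EN38kv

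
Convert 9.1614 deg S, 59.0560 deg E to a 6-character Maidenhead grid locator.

Add 180° to longitude and 90° to latitude: 239.0560, 80.8386.
Field (20°×10°, letters A–R): 239.0560/20 → 11 → L, 80.8386/10 → 8 → I; chars LI.
Square (2°×1°, digits 0–9): 19.0560/2 → 9, 0.8386/1 → 0; chars 90.
Subsquare (5′×2.5′, letters a–x): 1.0560/0.0833333 → 12 → m, 0.8386/0.0416667 → 20 → u; chars mu.

LI90mu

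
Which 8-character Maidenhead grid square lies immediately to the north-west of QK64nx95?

Longitude extended square 9; −1 → 8.
Latitude extended square 5; +1 → 6.

QK64nx86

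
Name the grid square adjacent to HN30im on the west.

HN30hm

Longitude subsquare i = 8; −1 → 7 = h.
The latitude characters are unchanged.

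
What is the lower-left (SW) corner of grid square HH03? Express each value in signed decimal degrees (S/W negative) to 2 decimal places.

-17.00, -40.00

Field H=7, H=7: +7·20° lon, +7·10° lat → SW at lon -40°, lat -20°.
Square 0, 3: +0·2° lon, +3·1° lat → SW at lon -40°, lat -17°.
latitude -17.00, longitude -40.00.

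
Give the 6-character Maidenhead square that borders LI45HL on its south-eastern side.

LI45ik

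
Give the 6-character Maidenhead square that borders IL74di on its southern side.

Latitude subsquare i = 8; −1 → 7 = h.
The longitude characters are unchanged.

IL74dh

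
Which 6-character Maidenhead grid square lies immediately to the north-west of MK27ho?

MK27gp

Longitude subsquare h = 7; −1 → 6 = g.
Latitude subsquare o = 14; +1 → 15 = p.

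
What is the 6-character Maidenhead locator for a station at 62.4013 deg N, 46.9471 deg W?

Add 180° to longitude and 90° to latitude: 133.0529, 152.4013.
Field: 133.0529/20 → 6 → G, 152.4013/10 → 15 → P; chars GP.
Square: 13.0529/2 → 6, 2.4013/1 → 2; chars 62.
Subsquare: 1.0529/0.0833333 → 12 → m, 0.4013/0.0416667 → 9 → j; chars mj.

GP62mj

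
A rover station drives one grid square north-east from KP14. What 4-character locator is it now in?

KP25

Longitude square 1; +1 → 2.
Latitude square 4; +1 → 5.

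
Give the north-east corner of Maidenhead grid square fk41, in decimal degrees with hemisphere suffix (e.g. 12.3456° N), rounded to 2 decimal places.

12.00° N, 70.00° W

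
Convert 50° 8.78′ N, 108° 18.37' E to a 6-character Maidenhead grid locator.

Shift to the Maidenhead origin (180°W, 90°S): lon 288.3062, lat 140.1463.
Field: 288.3062/20 → 14 → O, 140.1463/10 → 14 → O; chars OO.
Square: 8.3062/2 → 4, 0.1463/1 → 0; chars 40.
Subsquare: 0.3062/0.0833333 → 3 → d, 0.1463/0.0416667 → 3 → d; chars dd.

OO40dd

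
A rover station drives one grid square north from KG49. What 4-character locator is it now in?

Latitude square 9; +1 → 10, wraps to 0, carry into field.
Latitude field G = 6; +1 → 7 = H.
The longitude characters are unchanged.

KH40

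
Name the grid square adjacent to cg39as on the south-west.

CG29xr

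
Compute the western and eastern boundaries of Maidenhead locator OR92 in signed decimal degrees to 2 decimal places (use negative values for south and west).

Field O=14, R=17: +14·20° lon, +17·10° lat → SW at lon 100°, lat 80°.
Square 9, 2: +9·2° lon, +2·1° lat → SW at lon 118°, lat 82°.
Cell spans 2° lon × 1° lat.
west 118.00, east 120.00.

118.00, 120.00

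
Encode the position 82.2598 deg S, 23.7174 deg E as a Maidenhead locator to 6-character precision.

Offset from 180°W / 90°S: lon 203.7174°, lat 7.7402°.
Field: lon ⌊203.7174/20⌋ = 10 → K; lat ⌊7.7402/10⌋ = 0 → A.
Square: lon ⌊3.7174/2⌋ = 1; lat ⌊7.7402/1⌋ = 7.
Subsquare: lon ⌊1.7174/0.0833333⌋ = 20 → u; lat ⌊0.7402/0.0416667⌋ = 17 → r.

KA17ur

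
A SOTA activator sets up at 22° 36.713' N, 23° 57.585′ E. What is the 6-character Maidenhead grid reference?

KL12xo

Shift to the Maidenhead origin (180°W, 90°S): lon 203.9597, lat 112.6119.
Field: lon ⌊203.9597/20⌋ = 10 → K; lat ⌊112.6119/10⌋ = 11 → L.
Square: lon ⌊3.9597/2⌋ = 1; lat ⌊2.6119/1⌋ = 2.
Subsquare: lon ⌊1.9597/0.0833333⌋ = 23 → x; lat ⌊0.6119/0.0416667⌋ = 14 → o.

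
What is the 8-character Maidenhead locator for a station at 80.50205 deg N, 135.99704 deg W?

Offset from 180°W / 90°S: lon 44.00296°, lat 170.50205°.
Field: lon ⌊44.00296/20⌋ = 2 → C; lat ⌊170.50205/10⌋ = 17 → R.
Square: lon ⌊4.00296/2⌋ = 2; lat ⌊0.50205/1⌋ = 0.
Subsquare: lon ⌊0.00296/0.0833333⌋ = 0 → a; lat ⌊0.50205/0.0416667⌋ = 12 → m.
Extended square: lon ⌊0.00296/0.00833333⌋ = 0; lat ⌊0.00205/0.00416667⌋ = 0.

CR20am00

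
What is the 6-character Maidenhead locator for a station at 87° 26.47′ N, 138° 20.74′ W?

CR07tk

Shift to the Maidenhead origin (180°W, 90°S): lon 41.6543, lat 177.4412.
Field: 41.6543/20 → 2 → C, 177.4412/10 → 17 → R; chars CR.
Square: 1.6543/2 → 0, 7.4412/1 → 7; chars 07.
Subsquare: 1.6543/0.0833333 → 19 → t, 0.4412/0.0416667 → 10 → k; chars tk.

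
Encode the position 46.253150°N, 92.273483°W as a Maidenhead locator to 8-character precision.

Offset from 180°W / 90°S: lon 87.72652°, lat 136.25315°.
Field: lon ⌊87.72652/20⌋ = 4 → E; lat ⌊136.25315/10⌋ = 13 → N.
Square: lon ⌊7.72652/2⌋ = 3; lat ⌊6.25315/1⌋ = 6.
Subsquare: lon ⌊1.72652/0.0833333⌋ = 20 → u; lat ⌊0.25315/0.0416667⌋ = 6 → g.
Extended square: lon ⌊0.05985/0.00833333⌋ = 7; lat ⌊0.00315/0.00416667⌋ = 0.

EN36ug70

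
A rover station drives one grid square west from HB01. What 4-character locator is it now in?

Longitude square 0; −1 → -1, wraps to 9, carry into field.
Longitude field H = 7; −1 → 6 = G.
The latitude characters are unchanged.

GB91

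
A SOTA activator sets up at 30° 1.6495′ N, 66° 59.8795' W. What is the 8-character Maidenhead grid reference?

FM60ma06

Add 180° to longitude and 90° to latitude: 113.00201, 120.02749.
Field (20°×10°, letters A–R): lon ⌊113.00201/20⌋ = 5 → F; lat ⌊120.02749/10⌋ = 12 → M.
Square (2°×1°, digits 0–9): lon ⌊13.00201/2⌋ = 6; lat ⌊0.02749/1⌋ = 0.
Subsquare (5′×2.5′, letters a–x): lon ⌊1.00201/0.0833333⌋ = 12 → m; lat ⌊0.02749/0.0416667⌋ = 0 → a.
Extended square (30″×15″, digits 0–9): lon ⌊0.00201/0.00833333⌋ = 0; lat ⌊0.02749/0.00416667⌋ = 6.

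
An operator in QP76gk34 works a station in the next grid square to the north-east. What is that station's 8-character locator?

Longitude extended square 3; +1 → 4.
Latitude extended square 4; +1 → 5.

QP76gk45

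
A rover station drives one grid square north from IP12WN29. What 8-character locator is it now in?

IP12wo20

Latitude extended square 9; +1 → 10, wraps to 0, carry into subsquare.
Latitude subsquare n = 13; +1 → 14 = o.
The longitude characters are unchanged.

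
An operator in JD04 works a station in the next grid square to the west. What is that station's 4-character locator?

ID94

Longitude square 0; −1 → -1, wraps to 9, carry into field.
Longitude field J = 9; −1 → 8 = I.
The latitude characters are unchanged.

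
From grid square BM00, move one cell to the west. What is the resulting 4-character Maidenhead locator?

Longitude square 0; −1 → -1, wraps to 9, carry into field.
Longitude field B = 1; −1 → 0 = A.
The latitude characters are unchanged.

AM90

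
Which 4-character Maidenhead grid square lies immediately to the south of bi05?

BI04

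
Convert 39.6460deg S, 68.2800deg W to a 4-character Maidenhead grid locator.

FF50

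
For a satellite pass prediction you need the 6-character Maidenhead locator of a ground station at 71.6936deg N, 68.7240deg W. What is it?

FQ51pq

Offset from 180°W / 90°S: lon 111.2760°, lat 161.6936°.
Field (20°×10°, letters A–R): 111.2760/20 → 5 → F, 161.6936/10 → 16 → Q; chars FQ.
Square (2°×1°, digits 0–9): 11.2760/2 → 5, 1.6936/1 → 1; chars 51.
Subsquare (5′×2.5′, letters a–x): 1.2760/0.0833333 → 15 → p, 0.6936/0.0416667 → 16 → q; chars pq.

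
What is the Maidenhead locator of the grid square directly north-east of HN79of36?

HN79of47

Longitude extended square 3; +1 → 4.
Latitude extended square 6; +1 → 7.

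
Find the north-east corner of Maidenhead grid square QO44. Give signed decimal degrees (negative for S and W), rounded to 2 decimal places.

55.00, 150.00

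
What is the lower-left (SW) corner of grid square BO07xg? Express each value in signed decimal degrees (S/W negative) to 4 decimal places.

57.2500, -158.0833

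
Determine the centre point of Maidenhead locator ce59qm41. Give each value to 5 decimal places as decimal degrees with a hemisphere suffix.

40.49375° S, 128.62917° W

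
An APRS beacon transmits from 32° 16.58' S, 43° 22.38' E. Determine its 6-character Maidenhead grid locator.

LF17qr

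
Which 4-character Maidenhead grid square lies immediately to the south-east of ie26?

Longitude square 2; +1 → 3.
Latitude square 6; −1 → 5.

IE35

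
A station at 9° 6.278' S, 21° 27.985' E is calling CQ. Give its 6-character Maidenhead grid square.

KI00rv

Shift to the Maidenhead origin (180°W, 90°S): lon 201.4664, lat 80.8954.
Field: lon ⌊201.4664/20⌋ = 10 → K; lat ⌊80.8954/10⌋ = 8 → I.
Square: lon ⌊1.4664/2⌋ = 0; lat ⌊0.8954/1⌋ = 0.
Subsquare: lon ⌊1.4664/0.0833333⌋ = 17 → r; lat ⌊0.8954/0.0416667⌋ = 21 → v.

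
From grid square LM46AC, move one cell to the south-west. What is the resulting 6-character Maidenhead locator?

Longitude subsquare a = 0; −1 → -1, wraps to 23 = x, carry into square.
Longitude square 4; −1 → 3.
Latitude subsquare c = 2; −1 → 1 = b.

LM36xb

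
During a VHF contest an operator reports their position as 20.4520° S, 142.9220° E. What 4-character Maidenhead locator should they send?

QG19

Add 180° to longitude and 90° to latitude: 322.92, 69.55.
Field: lon ⌊322.92/20⌋ = 16 → Q; lat ⌊69.55/10⌋ = 6 → G.
Square: lon ⌊2.92/2⌋ = 1; lat ⌊9.55/1⌋ = 9.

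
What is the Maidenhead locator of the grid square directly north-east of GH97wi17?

Longitude extended square 1; +1 → 2.
Latitude extended square 7; +1 → 8.

GH97wi28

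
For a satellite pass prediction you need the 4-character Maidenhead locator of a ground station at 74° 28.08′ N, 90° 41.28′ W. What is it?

Offset from 180°W / 90°S: lon 89.31°, lat 164.47°.
Field: lon ⌊89.31/20⌋ = 4 → E; lat ⌊164.47/10⌋ = 16 → Q.
Square: lon ⌊9.31/2⌋ = 4; lat ⌊4.47/1⌋ = 4.

EQ44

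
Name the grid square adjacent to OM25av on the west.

OM15xv

Longitude subsquare a = 0; −1 → -1, wraps to 23 = x, carry into square.
Longitude square 2; −1 → 1.
The latitude characters are unchanged.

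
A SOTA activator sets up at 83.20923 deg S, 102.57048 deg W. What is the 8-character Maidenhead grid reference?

DA86rs19

Offset from 180°W / 90°S: lon 77.42952°, lat 6.79077°.
Field (20°×10°, letters A–R): 77.42952/20 → 3 → D, 6.79077/10 → 0 → A; chars DA.
Square (2°×1°, digits 0–9): 17.42952/2 → 8, 6.79077/1 → 6; chars 86.
Subsquare (5′×2.5′, letters a–x): 1.42952/0.0833333 → 17 → r, 0.79077/0.0416667 → 18 → s; chars rs.
Extended square (30″×15″, digits 0–9): 0.01285/0.00833333 → 1, 0.04077/0.00416667 → 9; chars 19.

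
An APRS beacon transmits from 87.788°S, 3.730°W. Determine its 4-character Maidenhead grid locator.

Offset from 180°W / 90°S: lon 176.27°, lat 2.21°.
Field: lon ⌊176.27/20⌋ = 8 → I; lat ⌊2.21/10⌋ = 0 → A.
Square: lon ⌊16.27/2⌋ = 8; lat ⌊2.21/1⌋ = 2.

IA82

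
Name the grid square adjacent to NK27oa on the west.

Longitude subsquare o = 14; −1 → 13 = n.
The latitude characters are unchanged.

NK27na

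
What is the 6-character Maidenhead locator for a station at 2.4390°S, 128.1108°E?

PI47bn

Offset from 180°W / 90°S: lon 308.1108°, lat 87.5610°.
Field: lon ⌊308.1108/20⌋ = 15 → P; lat ⌊87.5610/10⌋ = 8 → I.
Square: lon ⌊8.1108/2⌋ = 4; lat ⌊7.5610/1⌋ = 7.
Subsquare: lon ⌊0.1108/0.0833333⌋ = 1 → b; lat ⌊0.5610/0.0416667⌋ = 13 → n.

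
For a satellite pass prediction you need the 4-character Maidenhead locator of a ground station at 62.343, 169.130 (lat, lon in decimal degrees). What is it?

RP42

Shift to the Maidenhead origin (180°W, 90°S): lon 349.13, lat 152.34.
Field (20°×10°, letters A–R): 349.13/20 → 17 → R, 152.34/10 → 15 → P; chars RP.
Square (2°×1°, digits 0–9): 9.13/2 → 4, 2.34/1 → 2; chars 42.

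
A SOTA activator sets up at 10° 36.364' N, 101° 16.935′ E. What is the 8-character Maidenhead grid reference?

Shift to the Maidenhead origin (180°W, 90°S): lon 281.28225, lat 100.60607.
Field: lon ⌊281.28225/20⌋ = 14 → O; lat ⌊100.60607/10⌋ = 10 → K.
Square: lon ⌊1.28225/2⌋ = 0; lat ⌊0.60607/1⌋ = 0.
Subsquare: lon ⌊1.28225/0.0833333⌋ = 15 → p; lat ⌊0.60607/0.0416667⌋ = 14 → o.
Extended square: lon ⌊0.03225/0.00833333⌋ = 3; lat ⌊0.02273/0.00416667⌋ = 5.

OK00po35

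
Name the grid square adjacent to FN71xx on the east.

FN81ax

Longitude subsquare x = 23; +1 → 24, wraps to 0 = a, carry into square.
Longitude square 7; +1 → 8.
The latitude characters are unchanged.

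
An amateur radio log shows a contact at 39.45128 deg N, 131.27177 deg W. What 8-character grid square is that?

Shift to the Maidenhead origin (180°W, 90°S): lon 48.72823, lat 129.45128.
Field: lon ⌊48.72823/20⌋ = 2 → C; lat ⌊129.45128/10⌋ = 12 → M.
Square: lon ⌊8.72823/2⌋ = 4; lat ⌊9.45128/1⌋ = 9.
Subsquare: lon ⌊0.72823/0.0833333⌋ = 8 → i; lat ⌊0.45128/0.0416667⌋ = 10 → k.
Extended square: lon ⌊0.06156/0.00833333⌋ = 7; lat ⌊0.03461/0.00416667⌋ = 8.

CM49ik78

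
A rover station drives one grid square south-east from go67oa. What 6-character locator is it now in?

Longitude subsquare o = 14; +1 → 15 = p.
Latitude subsquare a = 0; −1 → -1, wraps to 23 = x, carry into square.
Latitude square 7; −1 → 6.

GO66px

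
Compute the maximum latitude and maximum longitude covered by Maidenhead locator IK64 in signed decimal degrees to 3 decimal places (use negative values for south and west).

Field I=8, K=10: +8·20° lon, +10·10° lat → SW at lon -20°, lat 10°.
Square 6, 4: +6·2° lon, +4·1° lat → SW at lon -8°, lat 14°.
Cell spans 2° lon × 1° lat. NE corner is SW corner plus one full cell.
latitude 15.000, longitude -6.000.

15.000, -6.000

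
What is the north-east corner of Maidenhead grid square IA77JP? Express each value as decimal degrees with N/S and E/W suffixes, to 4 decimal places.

Field I=8, A=0: +8·20° lon, +0·10° lat → SW at lon -20°, lat -90°.
Square 7, 7: +7·2° lon, +7·1° lat → SW at lon -6°, lat -83°.
Subsquare j=9, p=15: +9·0.0833333° lon, +15·0.0416667° lat → SW at lon -5.25°, lat -82.375°.
Cell spans 0.0833333° lon × 0.0416667° lat. NE corner is SW corner plus one full cell.
latitude 82.3333° S, longitude 5.1667° W.

82.3333° S, 5.1667° W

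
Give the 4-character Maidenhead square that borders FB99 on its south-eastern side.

GB08

Longitude square 9; +1 → 10, wraps to 0, carry into field.
Longitude field F = 5; +1 → 6 = G.
Latitude square 9; −1 → 8.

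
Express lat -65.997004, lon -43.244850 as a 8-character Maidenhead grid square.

GC84ja00

Add 180° to longitude and 90° to latitude: 136.75515, 24.00300.
Field: 136.75515/20 → 6 → G, 24.00300/10 → 2 → C; chars GC.
Square: 16.75515/2 → 8, 4.00300/1 → 4; chars 84.
Subsquare: 0.75515/0.0833333 → 9 → j, 0.00300/0.0416667 → 0 → a; chars ja.
Extended square: 0.00515/0.00833333 → 0, 0.00300/0.00416667 → 0; chars 00.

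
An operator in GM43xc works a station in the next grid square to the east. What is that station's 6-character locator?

Longitude subsquare x = 23; +1 → 24, wraps to 0 = a, carry into square.
Longitude square 4; +1 → 5.
The latitude characters are unchanged.

GM53ac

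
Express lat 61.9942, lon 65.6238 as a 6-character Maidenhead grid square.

MP21tx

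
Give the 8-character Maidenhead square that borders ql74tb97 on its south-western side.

QL74tb86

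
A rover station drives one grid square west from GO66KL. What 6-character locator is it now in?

GO66jl

Longitude subsquare k = 10; −1 → 9 = j.
The latitude characters are unchanged.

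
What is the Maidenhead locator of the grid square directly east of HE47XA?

Longitude subsquare x = 23; +1 → 24, wraps to 0 = a, carry into square.
Longitude square 4; +1 → 5.
The latitude characters are unchanged.

HE57aa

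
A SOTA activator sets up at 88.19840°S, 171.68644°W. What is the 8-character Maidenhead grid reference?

AA41dt72

Add 180° to longitude and 90° to latitude: 8.31356, 1.80160.
Field: 8.31356/20 → 0 → A, 1.80160/10 → 0 → A; chars AA.
Square: 8.31356/2 → 4, 1.80160/1 → 1; chars 41.
Subsquare: 0.31356/0.0833333 → 3 → d, 0.80160/0.0416667 → 19 → t; chars dt.
Extended square: 0.06356/0.00833333 → 7, 0.00993/0.00416667 → 2; chars 72.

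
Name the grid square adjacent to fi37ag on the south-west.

FI27xf

Longitude subsquare a = 0; −1 → -1, wraps to 23 = x, carry into square.
Longitude square 3; −1 → 2.
Latitude subsquare g = 6; −1 → 5 = f.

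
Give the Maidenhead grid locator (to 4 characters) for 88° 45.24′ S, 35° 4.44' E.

KA71

Add 180° to longitude and 90° to latitude: 215.07, 1.25.
Field: lon ⌊215.07/20⌋ = 10 → K; lat ⌊1.25/10⌋ = 0 → A.
Square: lon ⌊15.07/2⌋ = 7; lat ⌊1.25/1⌋ = 1.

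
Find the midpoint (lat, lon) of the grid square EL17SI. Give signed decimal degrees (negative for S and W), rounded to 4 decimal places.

27.3542, -96.4583

Field E=4, L=11: +4·20° lon, +11·10° lat → SW at lon -100°, lat 20°.
Square 1, 7: +1·2° lon, +7·1° lat → SW at lon -98°, lat 27°.
Subsquare s=18, i=8: +18·0.0833333° lon, +8·0.0416667° lat → SW at lon -96.5°, lat 27.3333°.
Cell spans 0.0833333° lon × 0.0416667° lat. Centre is SW corner plus half of each.
latitude 27.3542, longitude -96.4583.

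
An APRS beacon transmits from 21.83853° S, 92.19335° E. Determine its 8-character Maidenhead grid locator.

NG68cd38

Shift to the Maidenhead origin (180°W, 90°S): lon 272.19335, lat 68.16147.
Field: 272.19335/20 → 13 → N, 68.16147/10 → 6 → G; chars NG.
Square: 12.19335/2 → 6, 8.16147/1 → 8; chars 68.
Subsquare: 0.19335/0.0833333 → 2 → c, 0.16147/0.0416667 → 3 → d; chars cd.
Extended square: 0.02668/0.00833333 → 3, 0.03647/0.00416667 → 8; chars 38.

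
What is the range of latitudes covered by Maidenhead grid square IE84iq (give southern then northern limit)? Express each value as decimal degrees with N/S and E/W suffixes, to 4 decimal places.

45.3333° S, 45.2917° S

Field I=8, E=4: +8·20° lon, +4·10° lat → SW at lon -20°, lat -50°.
Square 8, 4: +8·2° lon, +4·1° lat → SW at lon -4°, lat -46°.
Subsquare i=8, q=16: +8·0.0833333° lon, +16·0.0416667° lat → SW at lon -3.33333°, lat -45.3333°.
Cell spans 0.0833333° lon × 0.0416667° lat.
south 45.3333° S, north 45.2917° S.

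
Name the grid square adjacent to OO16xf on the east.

OO26af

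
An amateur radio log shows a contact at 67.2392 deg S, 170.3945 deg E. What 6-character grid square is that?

RC52es

Add 180° to longitude and 90° to latitude: 350.3945, 22.7608.
Field: 350.3945/20 → 17 → R, 22.7608/10 → 2 → C; chars RC.
Square: 10.3945/2 → 5, 2.7608/1 → 2; chars 52.
Subsquare: 0.3945/0.0833333 → 4 → e, 0.7608/0.0416667 → 18 → s; chars es.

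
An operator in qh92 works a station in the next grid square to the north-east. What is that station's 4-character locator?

Longitude square 9; +1 → 10, wraps to 0, carry into field.
Longitude field Q = 16; +1 → 17 = R.
Latitude square 2; +1 → 3.

RH03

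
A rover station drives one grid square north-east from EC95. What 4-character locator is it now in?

Longitude square 9; +1 → 10, wraps to 0, carry into field.
Longitude field E = 4; +1 → 5 = F.
Latitude square 5; +1 → 6.

FC06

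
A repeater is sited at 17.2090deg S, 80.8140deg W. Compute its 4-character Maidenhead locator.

Offset from 180°W / 90°S: lon 99.19°, lat 72.79°.
Field: lon ⌊99.19/20⌋ = 4 → E; lat ⌊72.79/10⌋ = 7 → H.
Square: lon ⌊19.19/2⌋ = 9; lat ⌊2.79/1⌋ = 2.

EH92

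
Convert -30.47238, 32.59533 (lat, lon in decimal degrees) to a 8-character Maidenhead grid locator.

KF69hm16

Add 180° to longitude and 90° to latitude: 212.59533, 59.52762.
Field: lon ⌊212.59533/20⌋ = 10 → K; lat ⌊59.52762/10⌋ = 5 → F.
Square: lon ⌊12.59533/2⌋ = 6; lat ⌊9.52762/1⌋ = 9.
Subsquare: lon ⌊0.59533/0.0833333⌋ = 7 → h; lat ⌊0.52762/0.0416667⌋ = 12 → m.
Extended square: lon ⌊0.01200/0.00833333⌋ = 1; lat ⌊0.02762/0.00416667⌋ = 6.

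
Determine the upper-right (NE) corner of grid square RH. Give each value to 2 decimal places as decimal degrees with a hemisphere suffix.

10.00° S, 180.00° E

Field R=17, H=7: +17·20° lon, +7·10° lat → SW at lon 160°, lat -20°.
Cell spans 20° lon × 10° lat. NE corner is SW corner plus one full cell.
latitude 10.00° S, longitude 180.00° E.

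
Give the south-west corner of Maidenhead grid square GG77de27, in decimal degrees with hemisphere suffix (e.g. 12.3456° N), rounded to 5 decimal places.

Field G=6, G=6: +6·20° lon, +6·10° lat → SW at lon -60°, lat -30°.
Square 7, 7: +7·2° lon, +7·1° lat → SW at lon -46°, lat -23°.
Subsquare d=3, e=4: +3·0.0833333° lon, +4·0.0416667° lat → SW at lon -45.75°, lat -22.8333°.
Extended square 2, 7: +2·0.00833333° lon, +7·0.00416667° lat → SW at lon -45.7333°, lat -22.8042°.
latitude 22.80417° S, longitude 45.73333° W.

22.80417° S, 45.73333° W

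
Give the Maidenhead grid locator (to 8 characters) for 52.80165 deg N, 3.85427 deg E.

JO12wt22

Add 180° to longitude and 90° to latitude: 183.85427, 142.80165.
Field (20°×10°, letters A–R): lon ⌊183.85427/20⌋ = 9 → J; lat ⌊142.80165/10⌋ = 14 → O.
Square (2°×1°, digits 0–9): lon ⌊3.85427/2⌋ = 1; lat ⌊2.80165/1⌋ = 2.
Subsquare (5′×2.5′, letters a–x): lon ⌊1.85427/0.0833333⌋ = 22 → w; lat ⌊0.80165/0.0416667⌋ = 19 → t.
Extended square (30″×15″, digits 0–9): lon ⌊0.02094/0.00833333⌋ = 2; lat ⌊0.00998/0.00416667⌋ = 2.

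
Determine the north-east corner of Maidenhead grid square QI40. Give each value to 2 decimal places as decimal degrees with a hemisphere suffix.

Field Q=16, I=8: +16·20° lon, +8·10° lat → SW at lon 140°, lat -10°.
Square 4, 0: +4·2° lon, +0·1° lat → SW at lon 148°, lat -10°.
Cell spans 2° lon × 1° lat. NE corner is SW corner plus one full cell.
latitude 9.00° S, longitude 150.00° E.

9.00° S, 150.00° E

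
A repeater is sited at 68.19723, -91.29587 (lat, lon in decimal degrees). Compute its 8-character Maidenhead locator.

EP48ie47

Offset from 180°W / 90°S: lon 88.70413°, lat 158.19723°.
Field: 88.70413/20 → 4 → E, 158.19723/10 → 15 → P; chars EP.
Square: 8.70413/2 → 4, 8.19723/1 → 8; chars 48.
Subsquare: 0.70413/0.0833333 → 8 → i, 0.19723/0.0416667 → 4 → e; chars ie.
Extended square: 0.03746/0.00833333 → 4, 0.03056/0.00416667 → 7; chars 47.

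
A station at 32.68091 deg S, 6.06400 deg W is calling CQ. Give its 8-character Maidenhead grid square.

IF67xh26

Offset from 180°W / 90°S: lon 173.93600°, lat 57.31909°.
Field: lon ⌊173.93600/20⌋ = 8 → I; lat ⌊57.31909/10⌋ = 5 → F.
Square: lon ⌊13.93600/2⌋ = 6; lat ⌊7.31909/1⌋ = 7.
Subsquare: lon ⌊1.93600/0.0833333⌋ = 23 → x; lat ⌊0.31909/0.0416667⌋ = 7 → h.
Extended square: lon ⌊0.01933/0.00833333⌋ = 2; lat ⌊0.02742/0.00416667⌋ = 6.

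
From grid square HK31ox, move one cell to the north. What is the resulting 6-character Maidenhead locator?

HK32oa

Latitude subsquare x = 23; +1 → 24, wraps to 0 = a, carry into square.
Latitude square 1; +1 → 2.
The longitude characters are unchanged.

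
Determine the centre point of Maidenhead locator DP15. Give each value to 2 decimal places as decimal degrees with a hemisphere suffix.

Field D=3, P=15: +3·20° lon, +15·10° lat → SW at lon -120°, lat 60°.
Square 1, 5: +1·2° lon, +5·1° lat → SW at lon -118°, lat 65°.
Cell spans 2° lon × 1° lat. Centre is SW corner plus half of each.
latitude 65.50° N, longitude 117.00° W.

65.50° N, 117.00° W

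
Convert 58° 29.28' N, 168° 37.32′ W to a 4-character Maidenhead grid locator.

Shift to the Maidenhead origin (180°W, 90°S): lon 11.38, lat 148.49.
Field: 11.38/20 → 0 → A, 148.49/10 → 14 → O; chars AO.
Square: 11.38/2 → 5, 8.49/1 → 8; chars 58.

AO58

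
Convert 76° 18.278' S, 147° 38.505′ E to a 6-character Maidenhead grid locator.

QB33tq

Shift to the Maidenhead origin (180°W, 90°S): lon 327.6418, lat 13.6954.
Field: lon ⌊327.6418/20⌋ = 16 → Q; lat ⌊13.6954/10⌋ = 1 → B.
Square: lon ⌊7.6418/2⌋ = 3; lat ⌊3.6954/1⌋ = 3.
Subsquare: lon ⌊1.6418/0.0833333⌋ = 19 → t; lat ⌊0.6954/0.0416667⌋ = 16 → q.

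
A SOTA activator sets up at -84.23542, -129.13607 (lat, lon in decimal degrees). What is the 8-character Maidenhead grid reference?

CA55ks33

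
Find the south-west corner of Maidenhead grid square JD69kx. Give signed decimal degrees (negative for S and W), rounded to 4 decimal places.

-50.0417, 12.8333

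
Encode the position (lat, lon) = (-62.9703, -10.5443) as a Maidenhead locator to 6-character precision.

IC47ra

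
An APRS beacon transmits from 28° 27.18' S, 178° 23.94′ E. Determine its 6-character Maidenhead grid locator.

RG91en

Offset from 180°W / 90°S: lon 358.3990°, lat 61.5470°.
Field (20°×10°, letters A–R): lon ⌊358.3990/20⌋ = 17 → R; lat ⌊61.5470/10⌋ = 6 → G.
Square (2°×1°, digits 0–9): lon ⌊18.3990/2⌋ = 9; lat ⌊1.5470/1⌋ = 1.
Subsquare (5′×2.5′, letters a–x): lon ⌊0.3990/0.0833333⌋ = 4 → e; lat ⌊0.5470/0.0416667⌋ = 13 → n.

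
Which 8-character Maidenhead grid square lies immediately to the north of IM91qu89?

IM91qv80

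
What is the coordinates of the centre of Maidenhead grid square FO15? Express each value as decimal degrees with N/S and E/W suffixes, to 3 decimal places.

Field F=5, O=14: +5·20° lon, +14·10° lat → SW at lon -80°, lat 50°.
Square 1, 5: +1·2° lon, +5·1° lat → SW at lon -78°, lat 55°.
Cell spans 2° lon × 1° lat. Centre is SW corner plus half of each.
latitude 55.500° N, longitude 77.000° W.

55.500° N, 77.000° W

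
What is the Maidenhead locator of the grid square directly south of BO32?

Latitude square 2; −1 → 1.
The longitude characters are unchanged.

BO31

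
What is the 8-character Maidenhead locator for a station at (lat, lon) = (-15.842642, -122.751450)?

Add 180° to longitude and 90° to latitude: 57.24855, 74.15736.
Field (20°×10°, letters A–R): lon ⌊57.24855/20⌋ = 2 → C; lat ⌊74.15736/10⌋ = 7 → H.
Square (2°×1°, digits 0–9): lon ⌊17.24855/2⌋ = 8; lat ⌊4.15736/1⌋ = 4.
Subsquare (5′×2.5′, letters a–x): lon ⌊1.24855/0.0833333⌋ = 14 → o; lat ⌊0.15736/0.0416667⌋ = 3 → d.
Extended square (30″×15″, digits 0–9): lon ⌊0.08188/0.00833333⌋ = 9; lat ⌊0.03236/0.00416667⌋ = 7.

CH84od97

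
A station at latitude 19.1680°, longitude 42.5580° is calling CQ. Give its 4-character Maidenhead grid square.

LK19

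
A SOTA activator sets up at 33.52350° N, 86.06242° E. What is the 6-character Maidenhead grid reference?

Add 180° to longitude and 90° to latitude: 266.0624, 123.5235.
Field: lon ⌊266.0624/20⌋ = 13 → N; lat ⌊123.5235/10⌋ = 12 → M.
Square: lon ⌊6.0624/2⌋ = 3; lat ⌊3.5235/1⌋ = 3.
Subsquare: lon ⌊0.0624/0.0833333⌋ = 0 → a; lat ⌊0.5235/0.0416667⌋ = 12 → m.

NM33am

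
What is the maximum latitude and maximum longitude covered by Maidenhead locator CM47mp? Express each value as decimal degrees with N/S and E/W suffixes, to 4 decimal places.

37.6667° N, 130.9167° W

Field C=2, M=12: +2·20° lon, +12·10° lat → SW at lon -140°, lat 30°.
Square 4, 7: +4·2° lon, +7·1° lat → SW at lon -132°, lat 37°.
Subsquare m=12, p=15: +12·0.0833333° lon, +15·0.0416667° lat → SW at lon -131°, lat 37.625°.
Cell spans 0.0833333° lon × 0.0416667° lat. NE corner is SW corner plus one full cell.
latitude 37.6667° N, longitude 130.9167° W.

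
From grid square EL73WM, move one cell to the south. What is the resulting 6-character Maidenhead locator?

EL73wl

Latitude subsquare m = 12; −1 → 11 = l.
The longitude characters are unchanged.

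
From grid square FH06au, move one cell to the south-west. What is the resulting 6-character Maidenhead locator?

EH96xt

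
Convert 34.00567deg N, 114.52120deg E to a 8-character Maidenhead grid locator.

Offset from 180°W / 90°S: lon 294.52120°, lat 124.00567°.
Field: 294.52120/20 → 14 → O, 124.00567/10 → 12 → M; chars OM.
Square: 14.52120/2 → 7, 4.00567/1 → 4; chars 74.
Subsquare: 0.52120/0.0833333 → 6 → g, 0.00567/0.0416667 → 0 → a; chars ga.
Extended square: 0.02120/0.00833333 → 2, 0.00567/0.00416667 → 1; chars 21.

OM74ga21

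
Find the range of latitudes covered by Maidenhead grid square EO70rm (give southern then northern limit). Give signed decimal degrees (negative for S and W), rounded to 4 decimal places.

50.5000, 50.5417

Field E=4, O=14: +4·20° lon, +14·10° lat → SW at lon -100°, lat 50°.
Square 7, 0: +7·2° lon, +0·1° lat → SW at lon -86°, lat 50°.
Subsquare r=17, m=12: +17·0.0833333° lon, +12·0.0416667° lat → SW at lon -84.5833°, lat 50.5°.
Cell spans 0.0833333° lon × 0.0416667° lat.
south 50.5000, north 50.5417.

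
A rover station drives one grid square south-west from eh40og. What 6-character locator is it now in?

EH40nf

Longitude subsquare o = 14; −1 → 13 = n.
Latitude subsquare g = 6; −1 → 5 = f.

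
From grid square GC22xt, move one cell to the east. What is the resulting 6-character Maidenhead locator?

GC32at

Longitude subsquare x = 23; +1 → 24, wraps to 0 = a, carry into square.
Longitude square 2; +1 → 3.
The latitude characters are unchanged.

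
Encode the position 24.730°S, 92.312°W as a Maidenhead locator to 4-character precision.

EG35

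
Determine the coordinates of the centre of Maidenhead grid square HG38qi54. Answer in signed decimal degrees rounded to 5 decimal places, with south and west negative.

Field H=7, G=6: +7·20° lon, +6·10° lat → SW at lon -40°, lat -30°.
Square 3, 8: +3·2° lon, +8·1° lat → SW at lon -34°, lat -22°.
Subsquare q=16, i=8: +16·0.0833333° lon, +8·0.0416667° lat → SW at lon -32.6667°, lat -21.6667°.
Extended square 5, 4: +5·0.00833333° lon, +4·0.00416667° lat → SW at lon -32.625°, lat -21.65°.
Cell spans 0.00833333° lon × 0.00416667° lat. Centre is SW corner plus half of each.
latitude -21.64792, longitude -32.62083.

-21.64792, -32.62083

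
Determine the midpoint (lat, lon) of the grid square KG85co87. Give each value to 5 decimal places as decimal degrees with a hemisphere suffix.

24.38542° S, 36.23750° E

Field K=10, G=6: +10·20° lon, +6·10° lat → SW at lon 20°, lat -30°.
Square 8, 5: +8·2° lon, +5·1° lat → SW at lon 36°, lat -25°.
Subsquare c=2, o=14: +2·0.0833333° lon, +14·0.0416667° lat → SW at lon 36.1667°, lat -24.4167°.
Extended square 8, 7: +8·0.00833333° lon, +7·0.00416667° lat → SW at lon 36.2333°, lat -24.3875°.
Cell spans 0.00833333° lon × 0.00416667° lat. Centre is SW corner plus half of each.
latitude 24.38542° S, longitude 36.23750° E.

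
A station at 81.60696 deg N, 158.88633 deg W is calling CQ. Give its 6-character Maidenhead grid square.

BR01no

Offset from 180°W / 90°S: lon 21.1137°, lat 171.6070°.
Field: 21.1137/20 → 1 → B, 171.6070/10 → 17 → R; chars BR.
Square: 1.1137/2 → 0, 1.6070/1 → 1; chars 01.
Subsquare: 1.1137/0.0833333 → 13 → n, 0.6070/0.0416667 → 14 → o; chars no.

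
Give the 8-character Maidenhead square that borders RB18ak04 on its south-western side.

Longitude extended square 0; −1 → -1, wraps to 9, carry into subsquare.
Longitude subsquare a = 0; −1 → -1, wraps to 23 = x, carry into square.
Longitude square 1; −1 → 0.
Latitude extended square 4; −1 → 3.

RB08xk93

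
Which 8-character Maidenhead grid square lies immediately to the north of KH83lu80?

KH83lu81

Latitude extended square 0; +1 → 1.
The longitude characters are unchanged.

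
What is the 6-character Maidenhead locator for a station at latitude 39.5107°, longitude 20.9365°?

Add 180° to longitude and 90° to latitude: 200.9365, 129.5107.
Field: 200.9365/20 → 10 → K, 129.5107/10 → 12 → M; chars KM.
Square: 0.9365/2 → 0, 9.5107/1 → 9; chars 09.
Subsquare: 0.9365/0.0833333 → 11 → l, 0.5107/0.0416667 → 12 → m; chars lm.

KM09lm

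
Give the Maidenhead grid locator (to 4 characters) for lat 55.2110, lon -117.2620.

Shift to the Maidenhead origin (180°W, 90°S): lon 62.74, lat 145.21.
Field: lon ⌊62.74/20⌋ = 3 → D; lat ⌊145.21/10⌋ = 14 → O.
Square: lon ⌊2.74/2⌋ = 1; lat ⌊5.21/1⌋ = 5.

DO15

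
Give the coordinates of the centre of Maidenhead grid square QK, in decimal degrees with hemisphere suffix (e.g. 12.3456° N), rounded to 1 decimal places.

Field Q=16, K=10: +16·20° lon, +10·10° lat → SW at lon 140°, lat 10°.
Cell spans 20° lon × 10° lat. Centre is SW corner plus half of each.
latitude 15.0° N, longitude 150.0° E.

15.0° N, 150.0° E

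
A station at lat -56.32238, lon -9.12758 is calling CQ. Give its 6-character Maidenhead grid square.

Offset from 180°W / 90°S: lon 170.8724°, lat 33.6776°.
Field: 170.8724/20 → 8 → I, 33.6776/10 → 3 → D; chars ID.
Square: 10.8724/2 → 5, 3.6776/1 → 3; chars 53.
Subsquare: 0.8724/0.0833333 → 10 → k, 0.6776/0.0416667 → 16 → q; chars kq.

ID53kq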